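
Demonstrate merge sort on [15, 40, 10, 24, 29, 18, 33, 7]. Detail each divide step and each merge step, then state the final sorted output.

Merge sort trace:

Split: [15, 40, 10, 24, 29, 18, 33, 7] -> [15, 40, 10, 24] and [29, 18, 33, 7]
  Split: [15, 40, 10, 24] -> [15, 40] and [10, 24]
    Split: [15, 40] -> [15] and [40]
    Merge: [15] + [40] -> [15, 40]
    Split: [10, 24] -> [10] and [24]
    Merge: [10] + [24] -> [10, 24]
  Merge: [15, 40] + [10, 24] -> [10, 15, 24, 40]
  Split: [29, 18, 33, 7] -> [29, 18] and [33, 7]
    Split: [29, 18] -> [29] and [18]
    Merge: [29] + [18] -> [18, 29]
    Split: [33, 7] -> [33] and [7]
    Merge: [33] + [7] -> [7, 33]
  Merge: [18, 29] + [7, 33] -> [7, 18, 29, 33]
Merge: [10, 15, 24, 40] + [7, 18, 29, 33] -> [7, 10, 15, 18, 24, 29, 33, 40]

Final sorted array: [7, 10, 15, 18, 24, 29, 33, 40]

The merge sort proceeds by recursively splitting the array and merging sorted halves.
After all merges, the sorted array is [7, 10, 15, 18, 24, 29, 33, 40].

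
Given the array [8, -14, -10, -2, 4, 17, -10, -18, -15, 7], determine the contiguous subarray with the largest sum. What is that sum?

Using Kadane's algorithm on [8, -14, -10, -2, 4, 17, -10, -18, -15, 7]:

Scanning through the array:
Position 1 (value -14): max_ending_here = -6, max_so_far = 8
Position 2 (value -10): max_ending_here = -10, max_so_far = 8
Position 3 (value -2): max_ending_here = -2, max_so_far = 8
Position 4 (value 4): max_ending_here = 4, max_so_far = 8
Position 5 (value 17): max_ending_here = 21, max_so_far = 21
Position 6 (value -10): max_ending_here = 11, max_so_far = 21
Position 7 (value -18): max_ending_here = -7, max_so_far = 21
Position 8 (value -15): max_ending_here = -15, max_so_far = 21
Position 9 (value 7): max_ending_here = 7, max_so_far = 21

Maximum subarray: [4, 17]
Maximum sum: 21

The maximum subarray is [4, 17] with sum 21. This subarray runs from index 4 to index 5.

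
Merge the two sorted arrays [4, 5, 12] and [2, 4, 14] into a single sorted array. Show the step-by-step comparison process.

Merging process:

Compare 4 vs 2: take 2 from right. Merged: [2]
Compare 4 vs 4: take 4 from left. Merged: [2, 4]
Compare 5 vs 4: take 4 from right. Merged: [2, 4, 4]
Compare 5 vs 14: take 5 from left. Merged: [2, 4, 4, 5]
Compare 12 vs 14: take 12 from left. Merged: [2, 4, 4, 5, 12]
Append remaining from right: [14]. Merged: [2, 4, 4, 5, 12, 14]

Final merged array: [2, 4, 4, 5, 12, 14]
Total comparisons: 5

The merged array is [2, 4, 4, 5, 12, 14], requiring 5 comparisons. The merge step runs in O(n) time where n is the total number of elements.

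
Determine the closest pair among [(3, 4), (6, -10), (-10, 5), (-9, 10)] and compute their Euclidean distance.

Computing all pairwise distances among 4 points:

d((3, 4), (6, -10)) = 14.3178
d((3, 4), (-10, 5)) = 13.0384
d((3, 4), (-9, 10)) = 13.4164
d((6, -10), (-10, 5)) = 21.9317
d((6, -10), (-9, 10)) = 25.0
d((-10, 5), (-9, 10)) = 5.099 <-- minimum

Closest pair: (-10, 5) and (-9, 10) with distance 5.099

The closest pair is (-10, 5) and (-9, 10) with Euclidean distance 5.099. For 4 points, brute-force pairwise comparison is shown above. For large n, the divide-and-conquer algorithm (sort by x, recurse on halves, check the dividing strip) achieves O(n log n).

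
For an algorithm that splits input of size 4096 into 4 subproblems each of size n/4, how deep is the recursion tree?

For divide and conquer with division factor 4:

Problem sizes at each level:
Level 0: 4096
Level 1: 1024
Level 2: 256
Level 3: 64
Level 4: 16
Level 5: 4
Level 6: 1

The root is level 0 and the size-1 base case is level 6 (the tree spans levels 0 through 6, i.e. 7 levels counting the root), so the depth is the number of divisions: log_4(4096) = 6

The recursion tree depth is log_4(4096) = 6. At each level, the problem size is divided by 4, so it takes 6 divisions to reduce to a base case of size 1. The algorithm makes 4 recursive calls at each level.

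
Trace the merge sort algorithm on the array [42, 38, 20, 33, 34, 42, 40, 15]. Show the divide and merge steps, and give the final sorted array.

Merge sort trace:

Split: [42, 38, 20, 33, 34, 42, 40, 15] -> [42, 38, 20, 33] and [34, 42, 40, 15]
  Split: [42, 38, 20, 33] -> [42, 38] and [20, 33]
    Split: [42, 38] -> [42] and [38]
    Merge: [42] + [38] -> [38, 42]
    Split: [20, 33] -> [20] and [33]
    Merge: [20] + [33] -> [20, 33]
  Merge: [38, 42] + [20, 33] -> [20, 33, 38, 42]
  Split: [34, 42, 40, 15] -> [34, 42] and [40, 15]
    Split: [34, 42] -> [34] and [42]
    Merge: [34] + [42] -> [34, 42]
    Split: [40, 15] -> [40] and [15]
    Merge: [40] + [15] -> [15, 40]
  Merge: [34, 42] + [15, 40] -> [15, 34, 40, 42]
Merge: [20, 33, 38, 42] + [15, 34, 40, 42] -> [15, 20, 33, 34, 38, 40, 42, 42]

Final sorted array: [15, 20, 33, 34, 38, 40, 42, 42]

The merge sort proceeds by recursively splitting the array and merging sorted halves.
After all merges, the sorted array is [15, 20, 33, 34, 38, 40, 42, 42].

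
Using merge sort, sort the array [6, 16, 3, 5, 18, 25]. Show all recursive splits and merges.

Merge sort trace:

Split: [6, 16, 3, 5, 18, 25] -> [6, 16, 3] and [5, 18, 25]
  Split: [6, 16, 3] -> [6] and [16, 3]
    Split: [16, 3] -> [16] and [3]
    Merge: [16] + [3] -> [3, 16]
  Merge: [6] + [3, 16] -> [3, 6, 16]
  Split: [5, 18, 25] -> [5] and [18, 25]
    Split: [18, 25] -> [18] and [25]
    Merge: [18] + [25] -> [18, 25]
  Merge: [5] + [18, 25] -> [5, 18, 25]
Merge: [3, 6, 16] + [5, 18, 25] -> [3, 5, 6, 16, 18, 25]

Final sorted array: [3, 5, 6, 16, 18, 25]

The merge sort proceeds by recursively splitting the array and merging sorted halves.
After all merges, the sorted array is [3, 5, 6, 16, 18, 25].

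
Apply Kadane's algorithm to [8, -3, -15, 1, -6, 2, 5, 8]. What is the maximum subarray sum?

Using Kadane's algorithm on [8, -3, -15, 1, -6, 2, 5, 8]:

Scanning through the array:
Position 1 (value -3): max_ending_here = 5, max_so_far = 8
Position 2 (value -15): max_ending_here = -10, max_so_far = 8
Position 3 (value 1): max_ending_here = 1, max_so_far = 8
Position 4 (value -6): max_ending_here = -5, max_so_far = 8
Position 5 (value 2): max_ending_here = 2, max_so_far = 8
Position 6 (value 5): max_ending_here = 7, max_so_far = 8
Position 7 (value 8): max_ending_here = 15, max_so_far = 15

Maximum subarray: [2, 5, 8]
Maximum sum: 15

The maximum subarray is [2, 5, 8] with sum 15. This subarray runs from index 5 to index 7.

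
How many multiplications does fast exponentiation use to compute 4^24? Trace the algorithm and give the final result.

Computing 4^24 by squaring (build up from 4^1; each line after the first costs one multiplication):

4^1 = 4
4^2 = (4^1)^2 = 4^2 = 16
4^3 = 4 * 4^2 = 4 * 16 = 64
4^6 = (4^3)^2 = 64^2 = 4096
4^12 = (4^6)^2 = 4096^2 = 16777216
4^24 = (4^12)^2 = 16777216^2 = 281474976710656

Result: 281474976710656
Multiplications needed: 5 (5 lines after 4^1)

4^24 = 281474976710656. Using exponentiation by squaring, this requires 5 multiplications. The key idea: if the exponent is even, square the half-power; if odd, multiply by the base once.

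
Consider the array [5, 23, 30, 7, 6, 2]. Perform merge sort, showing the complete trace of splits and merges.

Merge sort trace:

Split: [5, 23, 30, 7, 6, 2] -> [5, 23, 30] and [7, 6, 2]
  Split: [5, 23, 30] -> [5] and [23, 30]
    Split: [23, 30] -> [23] and [30]
    Merge: [23] + [30] -> [23, 30]
  Merge: [5] + [23, 30] -> [5, 23, 30]
  Split: [7, 6, 2] -> [7] and [6, 2]
    Split: [6, 2] -> [6] and [2]
    Merge: [6] + [2] -> [2, 6]
  Merge: [7] + [2, 6] -> [2, 6, 7]
Merge: [5, 23, 30] + [2, 6, 7] -> [2, 5, 6, 7, 23, 30]

Final sorted array: [2, 5, 6, 7, 23, 30]

The merge sort proceeds by recursively splitting the array and merging sorted halves.
After all merges, the sorted array is [2, 5, 6, 7, 23, 30].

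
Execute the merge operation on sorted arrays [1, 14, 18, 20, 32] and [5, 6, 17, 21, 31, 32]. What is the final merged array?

Merging process:

Compare 1 vs 5: take 1 from left. Merged: [1]
Compare 14 vs 5: take 5 from right. Merged: [1, 5]
Compare 14 vs 6: take 6 from right. Merged: [1, 5, 6]
Compare 14 vs 17: take 14 from left. Merged: [1, 5, 6, 14]
Compare 18 vs 17: take 17 from right. Merged: [1, 5, 6, 14, 17]
Compare 18 vs 21: take 18 from left. Merged: [1, 5, 6, 14, 17, 18]
Compare 20 vs 21: take 20 from left. Merged: [1, 5, 6, 14, 17, 18, 20]
Compare 32 vs 21: take 21 from right. Merged: [1, 5, 6, 14, 17, 18, 20, 21]
Compare 32 vs 31: take 31 from right. Merged: [1, 5, 6, 14, 17, 18, 20, 21, 31]
Compare 32 vs 32: take 32 from left. Merged: [1, 5, 6, 14, 17, 18, 20, 21, 31, 32]
Append remaining from right: [32]. Merged: [1, 5, 6, 14, 17, 18, 20, 21, 31, 32, 32]

Final merged array: [1, 5, 6, 14, 17, 18, 20, 21, 31, 32, 32]
Total comparisons: 10

The merged array is [1, 5, 6, 14, 17, 18, 20, 21, 31, 32, 32], requiring 10 comparisons. The merge step runs in O(n) time where n is the total number of elements.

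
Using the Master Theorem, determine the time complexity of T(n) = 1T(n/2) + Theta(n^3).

Master Theorem for T(n) = 1T(n/2) + O(n^3):

a = 1, b = 2, c = 3
log_b(a) = log_2(1) = 0.0000

Case 3: c = 3 > log_2(1) = 0.0000
T(n) = O(n^3) = O(n^3)

For T(n) = 1T(n/2) + O(n^3): log_2(1) = 0.0000. This is Case 3 of the Master Theorem (c > log_b(a), work dominated by root), giving O(n^3).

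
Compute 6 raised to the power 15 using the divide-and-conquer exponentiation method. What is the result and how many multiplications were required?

Computing 6^15 by squaring (build up from 6^1; each line after the first costs one multiplication):

6^1 = 6
6^2 = (6^1)^2 = 6^2 = 36
6^3 = 6 * 6^2 = 6 * 36 = 216
6^6 = (6^3)^2 = 216^2 = 46656
6^7 = 6 * 6^6 = 6 * 46656 = 279936
6^14 = (6^7)^2 = 279936^2 = 78364164096
6^15 = 6 * 6^14 = 6 * 78364164096 = 470184984576

Result: 470184984576
Multiplications needed: 6 (6 lines after 6^1)

6^15 = 470184984576. Using exponentiation by squaring, this requires 6 multiplications. The key idea: if the exponent is even, square the half-power; if odd, multiply by the base once.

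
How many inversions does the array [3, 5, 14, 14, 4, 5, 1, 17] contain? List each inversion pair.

Finding inversions in [3, 5, 14, 14, 4, 5, 1, 17]:

(0, 6): arr[0]=3 > arr[6]=1
(1, 4): arr[1]=5 > arr[4]=4
(1, 6): arr[1]=5 > arr[6]=1
(2, 4): arr[2]=14 > arr[4]=4
(2, 5): arr[2]=14 > arr[5]=5
(2, 6): arr[2]=14 > arr[6]=1
(3, 4): arr[3]=14 > arr[4]=4
(3, 5): arr[3]=14 > arr[5]=5
(3, 6): arr[3]=14 > arr[6]=1
(4, 6): arr[4]=4 > arr[6]=1
(5, 6): arr[5]=5 > arr[6]=1

Total inversions: 11

The array has 11 inversion(s): (0,6), (1,4), (1,6), (2,4), (2,5), (2,6), (3,4), (3,5), (3,6), (4,6), (5,6). Each pair (i,j) satisfies i < j and arr[i] > arr[j].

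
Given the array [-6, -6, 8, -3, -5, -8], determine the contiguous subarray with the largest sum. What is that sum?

Using Kadane's algorithm on [-6, -6, 8, -3, -5, -8]:

Scanning through the array:
Position 1 (value -6): max_ending_here = -6, max_so_far = -6
Position 2 (value 8): max_ending_here = 8, max_so_far = 8
Position 3 (value -3): max_ending_here = 5, max_so_far = 8
Position 4 (value -5): max_ending_here = 0, max_so_far = 8
Position 5 (value -8): max_ending_here = -8, max_so_far = 8

Maximum subarray: [8]
Maximum sum: 8

The maximum subarray is [8] with sum 8. This subarray runs from index 2 to index 2.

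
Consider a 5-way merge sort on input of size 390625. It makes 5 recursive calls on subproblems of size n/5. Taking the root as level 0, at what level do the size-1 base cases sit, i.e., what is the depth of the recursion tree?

For divide and conquer with division factor 5:

Problem sizes at each level:
Level 0: 390625
Level 1: 78125
Level 2: 15625
Level 3: 3125
Level 4: 625
Level 5: 125
Level 6: 25
Level 7: 5
Level 8: 1

The root is level 0 and the size-1 base case is level 8 (the tree spans levels 0 through 8, i.e. 9 levels counting the root), so the depth is the number of divisions: log_5(390625) = 8

The recursion tree depth is log_5(390625) = 8. At each level, the problem size is divided by 5, so it takes 8 divisions to reduce to a base case of size 1. The algorithm makes 5 recursive calls at each level.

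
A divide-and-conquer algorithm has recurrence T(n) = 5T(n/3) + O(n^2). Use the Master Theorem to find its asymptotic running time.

Master Theorem for T(n) = 5T(n/3) + O(n^2):

a = 5, b = 3, c = 2
log_b(a) = log_3(5) = 1.4650

Case 3: c = 2 > log_3(5) = 1.4650
T(n) = O(n^2) = O(n^2)

For T(n) = 5T(n/3) + O(n^2): log_3(5) = 1.4650. This is Case 3 of the Master Theorem (c > log_b(a), work dominated by root), giving O(n^2).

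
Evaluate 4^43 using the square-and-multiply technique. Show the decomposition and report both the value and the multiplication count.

Computing 4^43 by squaring (build up from 4^1; each line after the first costs one multiplication):

4^1 = 4
4^2 = (4^1)^2 = 4^2 = 16
4^4 = (4^2)^2 = 16^2 = 256
4^5 = 4 * 4^4 = 4 * 256 = 1024
4^10 = (4^5)^2 = 1024^2 = 1048576
4^20 = (4^10)^2 = 1048576^2 = 1099511627776
4^21 = 4 * 4^20 = 4 * 1099511627776 = 4398046511104
4^42 = (4^21)^2 = 4398046511104^2 = 19342813113834066795298816
4^43 = 4 * 4^42 = 4 * 19342813113834066795298816 = 77371252455336267181195264

Result: 77371252455336267181195264
Multiplications needed: 8 (8 lines after 4^1)

4^43 = 77371252455336267181195264. Using exponentiation by squaring, this requires 8 multiplications. The key idea: if the exponent is even, square the half-power; if odd, multiply by the base once.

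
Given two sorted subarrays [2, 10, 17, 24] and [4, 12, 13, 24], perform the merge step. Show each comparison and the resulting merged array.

Merging process:

Compare 2 vs 4: take 2 from left. Merged: [2]
Compare 10 vs 4: take 4 from right. Merged: [2, 4]
Compare 10 vs 12: take 10 from left. Merged: [2, 4, 10]
Compare 17 vs 12: take 12 from right. Merged: [2, 4, 10, 12]
Compare 17 vs 13: take 13 from right. Merged: [2, 4, 10, 12, 13]
Compare 17 vs 24: take 17 from left. Merged: [2, 4, 10, 12, 13, 17]
Compare 24 vs 24: take 24 from left. Merged: [2, 4, 10, 12, 13, 17, 24]
Append remaining from right: [24]. Merged: [2, 4, 10, 12, 13, 17, 24, 24]

Final merged array: [2, 4, 10, 12, 13, 17, 24, 24]
Total comparisons: 7

The merged array is [2, 4, 10, 12, 13, 17, 24, 24], requiring 7 comparisons. The merge step runs in O(n) time where n is the total number of elements.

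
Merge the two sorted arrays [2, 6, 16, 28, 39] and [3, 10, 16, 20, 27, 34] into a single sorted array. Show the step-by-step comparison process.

Merging process:

Compare 2 vs 3: take 2 from left. Merged: [2]
Compare 6 vs 3: take 3 from right. Merged: [2, 3]
Compare 6 vs 10: take 6 from left. Merged: [2, 3, 6]
Compare 16 vs 10: take 10 from right. Merged: [2, 3, 6, 10]
Compare 16 vs 16: take 16 from left. Merged: [2, 3, 6, 10, 16]
Compare 28 vs 16: take 16 from right. Merged: [2, 3, 6, 10, 16, 16]
Compare 28 vs 20: take 20 from right. Merged: [2, 3, 6, 10, 16, 16, 20]
Compare 28 vs 27: take 27 from right. Merged: [2, 3, 6, 10, 16, 16, 20, 27]
Compare 28 vs 34: take 28 from left. Merged: [2, 3, 6, 10, 16, 16, 20, 27, 28]
Compare 39 vs 34: take 34 from right. Merged: [2, 3, 6, 10, 16, 16, 20, 27, 28, 34]
Append remaining from left: [39]. Merged: [2, 3, 6, 10, 16, 16, 20, 27, 28, 34, 39]

Final merged array: [2, 3, 6, 10, 16, 16, 20, 27, 28, 34, 39]
Total comparisons: 10

The merged array is [2, 3, 6, 10, 16, 16, 20, 27, 28, 34, 39], requiring 10 comparisons. The merge step runs in O(n) time where n is the total number of elements.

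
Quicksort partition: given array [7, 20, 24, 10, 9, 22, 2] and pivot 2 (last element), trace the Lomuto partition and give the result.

Lomuto partition with pivot = 2:

Initial array: [7, 20, 24, 10, 9, 22, 2]

arr[0]=7 > 2: no swap
arr[1]=20 > 2: no swap
arr[2]=24 > 2: no swap
arr[3]=10 > 2: no swap
arr[4]=9 > 2: no swap
arr[5]=22 > 2: no swap

Place pivot at position 0: [2, 20, 24, 10, 9, 22, 7]
Pivot position: 0

After partitioning with pivot 2, the array becomes [2, 20, 24, 10, 9, 22, 7]. The pivot is placed at index 0. All elements to the left of the pivot are <= 2, and all elements to the right are > 2.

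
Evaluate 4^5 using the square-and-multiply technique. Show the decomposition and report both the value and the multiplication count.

Computing 4^5 by squaring (build up from 4^1; each line after the first costs one multiplication):

4^1 = 4
4^2 = (4^1)^2 = 4^2 = 16
4^4 = (4^2)^2 = 16^2 = 256
4^5 = 4 * 4^4 = 4 * 256 = 1024

Result: 1024
Multiplications needed: 3 (3 lines after 4^1)

4^5 = 1024. Using exponentiation by squaring, this requires 3 multiplications. The key idea: if the exponent is even, square the half-power; if odd, multiply by the base once.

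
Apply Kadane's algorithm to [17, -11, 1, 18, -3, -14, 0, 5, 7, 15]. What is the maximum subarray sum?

Using Kadane's algorithm on [17, -11, 1, 18, -3, -14, 0, 5, 7, 15]:

Scanning through the array:
Position 1 (value -11): max_ending_here = 6, max_so_far = 17
Position 2 (value 1): max_ending_here = 7, max_so_far = 17
Position 3 (value 18): max_ending_here = 25, max_so_far = 25
Position 4 (value -3): max_ending_here = 22, max_so_far = 25
Position 5 (value -14): max_ending_here = 8, max_so_far = 25
Position 6 (value 0): max_ending_here = 8, max_so_far = 25
Position 7 (value 5): max_ending_here = 13, max_so_far = 25
Position 8 (value 7): max_ending_here = 20, max_so_far = 25
Position 9 (value 15): max_ending_here = 35, max_so_far = 35

Maximum subarray: [17, -11, 1, 18, -3, -14, 0, 5, 7, 15]
Maximum sum: 35

The maximum subarray is [17, -11, 1, 18, -3, -14, 0, 5, 7, 15] with sum 35. This subarray runs from index 0 to index 9.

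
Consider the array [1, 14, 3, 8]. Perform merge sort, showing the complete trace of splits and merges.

Merge sort trace:

Split: [1, 14, 3, 8] -> [1, 14] and [3, 8]
  Split: [1, 14] -> [1] and [14]
  Merge: [1] + [14] -> [1, 14]
  Split: [3, 8] -> [3] and [8]
  Merge: [3] + [8] -> [3, 8]
Merge: [1, 14] + [3, 8] -> [1, 3, 8, 14]

Final sorted array: [1, 3, 8, 14]

The merge sort proceeds by recursively splitting the array and merging sorted halves.
After all merges, the sorted array is [1, 3, 8, 14].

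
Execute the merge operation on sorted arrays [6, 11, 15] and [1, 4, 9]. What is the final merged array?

Merging process:

Compare 6 vs 1: take 1 from right. Merged: [1]
Compare 6 vs 4: take 4 from right. Merged: [1, 4]
Compare 6 vs 9: take 6 from left. Merged: [1, 4, 6]
Compare 11 vs 9: take 9 from right. Merged: [1, 4, 6, 9]
Append remaining from left: [11, 15]. Merged: [1, 4, 6, 9, 11, 15]

Final merged array: [1, 4, 6, 9, 11, 15]
Total comparisons: 4

The merged array is [1, 4, 6, 9, 11, 15], requiring 4 comparisons. The merge step runs in O(n) time where n is the total number of elements.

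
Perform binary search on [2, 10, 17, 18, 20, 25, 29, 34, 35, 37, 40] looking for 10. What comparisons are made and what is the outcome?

Binary search for 10 in [2, 10, 17, 18, 20, 25, 29, 34, 35, 37, 40]:

lo=0, hi=10, mid=5, arr[mid]=25 -> 25 > 10, search left half
lo=0, hi=4, mid=2, arr[mid]=17 -> 17 > 10, search left half
lo=0, hi=1, mid=0, arr[mid]=2 -> 2 < 10, search right half
lo=1, hi=1, mid=1, arr[mid]=10 -> Found target at index 1!

Binary search finds 10 at index 1 after 4 comparisons. The search repeatedly halves the search space by comparing with the middle element.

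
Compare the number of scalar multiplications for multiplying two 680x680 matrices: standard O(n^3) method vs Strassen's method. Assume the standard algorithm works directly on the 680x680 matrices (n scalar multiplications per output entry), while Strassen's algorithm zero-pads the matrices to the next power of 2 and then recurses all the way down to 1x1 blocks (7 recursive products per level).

Matrix multiplication for 680x680 matrices:

Strassen's algorithm requires power-of-2 dimensions. Pad 680x680 to 1024x1024 (next power of 2).

Standard algorithm: 680^3 = 314432000 multiplications
Strassen's algorithm: 7^(log2(1024)) = 7^10 = 282475249 multiplications
Savings: 314432000 - 282475249 = 31956751 multiplications

Standard: 314432000 multiplications (680^3). Strassen: 282475249 multiplications (7^10, after padding to 1024x1024). Strassen reduces 8 recursive multiplications to 7 at each level.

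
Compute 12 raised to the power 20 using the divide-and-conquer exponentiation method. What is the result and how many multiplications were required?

Computing 12^20 by squaring (build up from 12^1; each line after the first costs one multiplication):

12^1 = 12
12^2 = (12^1)^2 = 12^2 = 144
12^4 = (12^2)^2 = 144^2 = 20736
12^5 = 12 * 12^4 = 12 * 20736 = 248832
12^10 = (12^5)^2 = 248832^2 = 61917364224
12^20 = (12^10)^2 = 61917364224^2 = 3833759992447475122176

Result: 3833759992447475122176
Multiplications needed: 5 (5 lines after 12^1)

12^20 = 3833759992447475122176. Using exponentiation by squaring, this requires 5 multiplications. The key idea: if the exponent is even, square the half-power; if odd, multiply by the base once.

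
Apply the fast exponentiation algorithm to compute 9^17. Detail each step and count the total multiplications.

Computing 9^17 by squaring (build up from 9^1; each line after the first costs one multiplication):

9^1 = 9
9^2 = (9^1)^2 = 9^2 = 81
9^4 = (9^2)^2 = 81^2 = 6561
9^8 = (9^4)^2 = 6561^2 = 43046721
9^16 = (9^8)^2 = 43046721^2 = 1853020188851841
9^17 = 9 * 9^16 = 9 * 1853020188851841 = 16677181699666569

Result: 16677181699666569
Multiplications needed: 5 (5 lines after 9^1)

9^17 = 16677181699666569. Using exponentiation by squaring, this requires 5 multiplications. The key idea: if the exponent is even, square the half-power; if odd, multiply by the base once.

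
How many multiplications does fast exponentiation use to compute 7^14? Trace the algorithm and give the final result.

Computing 7^14 by squaring (build up from 7^1; each line after the first costs one multiplication):

7^1 = 7
7^2 = (7^1)^2 = 7^2 = 49
7^3 = 7 * 7^2 = 7 * 49 = 343
7^6 = (7^3)^2 = 343^2 = 117649
7^7 = 7 * 7^6 = 7 * 117649 = 823543
7^14 = (7^7)^2 = 823543^2 = 678223072849

Result: 678223072849
Multiplications needed: 5 (5 lines after 7^1)

7^14 = 678223072849. Using exponentiation by squaring, this requires 5 multiplications. The key idea: if the exponent is even, square the half-power; if odd, multiply by the base once.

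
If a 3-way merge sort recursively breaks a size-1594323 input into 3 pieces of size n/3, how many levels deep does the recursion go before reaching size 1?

For divide and conquer with division factor 3:

Problem sizes at each level:
Level 0: 1594323
Level 1: 531441
Level 2: 177147
Level 3: 59049
Level 4: 19683
Level 5: 6561
Level 6: 2187
Level 7: 729
Level 8: 243
Level 9: 81
Level 10: 27
Level 11: 9
Level 12: 3
Level 13: 1

The root is level 0 and the size-1 base case is level 13 (the tree spans levels 0 through 13, i.e. 14 levels counting the root), so the depth is the number of divisions: log_3(1594323) = 13

The recursion tree depth is log_3(1594323) = 13. At each level, the problem size is divided by 3, so it takes 13 divisions to reduce to a base case of size 1. The algorithm makes 3 recursive calls at each level.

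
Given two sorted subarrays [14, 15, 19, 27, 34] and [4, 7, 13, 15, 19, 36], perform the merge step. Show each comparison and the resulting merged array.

Merging process:

Compare 14 vs 4: take 4 from right. Merged: [4]
Compare 14 vs 7: take 7 from right. Merged: [4, 7]
Compare 14 vs 13: take 13 from right. Merged: [4, 7, 13]
Compare 14 vs 15: take 14 from left. Merged: [4, 7, 13, 14]
Compare 15 vs 15: take 15 from left. Merged: [4, 7, 13, 14, 15]
Compare 19 vs 15: take 15 from right. Merged: [4, 7, 13, 14, 15, 15]
Compare 19 vs 19: take 19 from left. Merged: [4, 7, 13, 14, 15, 15, 19]
Compare 27 vs 19: take 19 from right. Merged: [4, 7, 13, 14, 15, 15, 19, 19]
Compare 27 vs 36: take 27 from left. Merged: [4, 7, 13, 14, 15, 15, 19, 19, 27]
Compare 34 vs 36: take 34 from left. Merged: [4, 7, 13, 14, 15, 15, 19, 19, 27, 34]
Append remaining from right: [36]. Merged: [4, 7, 13, 14, 15, 15, 19, 19, 27, 34, 36]

Final merged array: [4, 7, 13, 14, 15, 15, 19, 19, 27, 34, 36]
Total comparisons: 10

The merged array is [4, 7, 13, 14, 15, 15, 19, 19, 27, 34, 36], requiring 10 comparisons. The merge step runs in O(n) time where n is the total number of elements.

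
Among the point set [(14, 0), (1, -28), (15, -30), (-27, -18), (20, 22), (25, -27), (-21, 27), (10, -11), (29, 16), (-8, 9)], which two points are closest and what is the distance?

Computing all pairwise distances among 10 points:

d((14, 0), (1, -28)) = 30.8707
d((14, 0), (15, -30)) = 30.0167
d((14, 0), (-27, -18)) = 44.7772
d((14, 0), (20, 22)) = 22.8035
d((14, 0), (25, -27)) = 29.1548
d((14, 0), (-21, 27)) = 44.2041
d((14, 0), (10, -11)) = 11.7047
d((14, 0), (29, 16)) = 21.9317
d((14, 0), (-8, 9)) = 23.7697
d((1, -28), (15, -30)) = 14.1421
d((1, -28), (-27, -18)) = 29.7321
d((1, -28), (20, 22)) = 53.4883
d((1, -28), (25, -27)) = 24.0208
d((1, -28), (-21, 27)) = 59.2368
d((1, -28), (10, -11)) = 19.2354
d((1, -28), (29, 16)) = 52.1536
d((1, -28), (-8, 9)) = 38.0789
d((15, -30), (-27, -18)) = 43.6807
d((15, -30), (20, 22)) = 52.2398
d((15, -30), (25, -27)) = 10.4403 <-- minimum
d((15, -30), (-21, 27)) = 67.4166
d((15, -30), (10, -11)) = 19.6469
d((15, -30), (29, 16)) = 48.0833
d((15, -30), (-8, 9)) = 45.2769
d((-27, -18), (20, 22)) = 61.7171
d((-27, -18), (25, -27)) = 52.7731
d((-27, -18), (-21, 27)) = 45.3982
d((-27, -18), (10, -11)) = 37.6563
d((-27, -18), (29, 16)) = 65.5134
d((-27, -18), (-8, 9)) = 33.0151
d((20, 22), (25, -27)) = 49.2544
d((20, 22), (-21, 27)) = 41.3038
d((20, 22), (10, -11)) = 34.4819
d((20, 22), (29, 16)) = 10.8167
d((20, 22), (-8, 9)) = 30.8707
d((25, -27), (-21, 27)) = 70.9366
d((25, -27), (10, -11)) = 21.9317
d((25, -27), (29, 16)) = 43.1856
d((25, -27), (-8, 9)) = 48.8365
d((-21, 27), (10, -11)) = 49.0408
d((-21, 27), (29, 16)) = 51.1957
d((-21, 27), (-8, 9)) = 22.2036
d((10, -11), (29, 16)) = 33.0151
d((10, -11), (-8, 9)) = 26.9072
d((29, 16), (-8, 9)) = 37.6563

Closest pair: (15, -30) and (25, -27) with distance 10.4403

The closest pair is (15, -30) and (25, -27) with Euclidean distance 10.4403. For 10 points, brute-force pairwise comparison is shown above. For large n, the divide-and-conquer algorithm (sort by x, recurse on halves, check the dividing strip) achieves O(n log n).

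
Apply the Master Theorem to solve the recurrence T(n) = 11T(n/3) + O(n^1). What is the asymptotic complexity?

Master Theorem for T(n) = 11T(n/3) + O(n^1):

a = 11, b = 3, c = 1
log_b(a) = log_3(11) = 2.1827

Case 1: c = 1 < log_3(11) = 2.1827
T(n) = O(n^(log_3 11))

For T(n) = 11T(n/3) + O(n^1): log_3(11) = 2.1827. This is Case 1 of the Master Theorem (c < log_b(a), work dominated by leaves), giving O(n^(log_3 11)).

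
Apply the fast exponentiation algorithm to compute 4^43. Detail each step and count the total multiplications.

Computing 4^43 by squaring (build up from 4^1; each line after the first costs one multiplication):

4^1 = 4
4^2 = (4^1)^2 = 4^2 = 16
4^4 = (4^2)^2 = 16^2 = 256
4^5 = 4 * 4^4 = 4 * 256 = 1024
4^10 = (4^5)^2 = 1024^2 = 1048576
4^20 = (4^10)^2 = 1048576^2 = 1099511627776
4^21 = 4 * 4^20 = 4 * 1099511627776 = 4398046511104
4^42 = (4^21)^2 = 4398046511104^2 = 19342813113834066795298816
4^43 = 4 * 4^42 = 4 * 19342813113834066795298816 = 77371252455336267181195264

Result: 77371252455336267181195264
Multiplications needed: 8 (8 lines after 4^1)

4^43 = 77371252455336267181195264. Using exponentiation by squaring, this requires 8 multiplications. The key idea: if the exponent is even, square the half-power; if odd, multiply by the base once.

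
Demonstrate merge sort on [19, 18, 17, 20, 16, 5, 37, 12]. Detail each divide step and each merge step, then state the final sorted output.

Merge sort trace:

Split: [19, 18, 17, 20, 16, 5, 37, 12] -> [19, 18, 17, 20] and [16, 5, 37, 12]
  Split: [19, 18, 17, 20] -> [19, 18] and [17, 20]
    Split: [19, 18] -> [19] and [18]
    Merge: [19] + [18] -> [18, 19]
    Split: [17, 20] -> [17] and [20]
    Merge: [17] + [20] -> [17, 20]
  Merge: [18, 19] + [17, 20] -> [17, 18, 19, 20]
  Split: [16, 5, 37, 12] -> [16, 5] and [37, 12]
    Split: [16, 5] -> [16] and [5]
    Merge: [16] + [5] -> [5, 16]
    Split: [37, 12] -> [37] and [12]
    Merge: [37] + [12] -> [12, 37]
  Merge: [5, 16] + [12, 37] -> [5, 12, 16, 37]
Merge: [17, 18, 19, 20] + [5, 12, 16, 37] -> [5, 12, 16, 17, 18, 19, 20, 37]

Final sorted array: [5, 12, 16, 17, 18, 19, 20, 37]

The merge sort proceeds by recursively splitting the array and merging sorted halves.
After all merges, the sorted array is [5, 12, 16, 17, 18, 19, 20, 37].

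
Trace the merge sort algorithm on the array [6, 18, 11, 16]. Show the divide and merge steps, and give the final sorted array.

Merge sort trace:

Split: [6, 18, 11, 16] -> [6, 18] and [11, 16]
  Split: [6, 18] -> [6] and [18]
  Merge: [6] + [18] -> [6, 18]
  Split: [11, 16] -> [11] and [16]
  Merge: [11] + [16] -> [11, 16]
Merge: [6, 18] + [11, 16] -> [6, 11, 16, 18]

Final sorted array: [6, 11, 16, 18]

The merge sort proceeds by recursively splitting the array and merging sorted halves.
After all merges, the sorted array is [6, 11, 16, 18].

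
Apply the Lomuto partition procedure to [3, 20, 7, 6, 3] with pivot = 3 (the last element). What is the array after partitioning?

Lomuto partition with pivot = 3:

Initial array: [3, 20, 7, 6, 3]

arr[0]=3 <= 3: swap with position 0, array becomes [3, 20, 7, 6, 3]
arr[1]=20 > 3: no swap
arr[2]=7 > 3: no swap
arr[3]=6 > 3: no swap

Place pivot at position 1: [3, 3, 7, 6, 20]
Pivot position: 1

After partitioning with pivot 3, the array becomes [3, 3, 7, 6, 20]. The pivot is placed at index 1. All elements to the left of the pivot are <= 3, and all elements to the right are > 3.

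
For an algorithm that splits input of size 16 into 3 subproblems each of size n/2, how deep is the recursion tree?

For divide and conquer with division factor 2:

Problem sizes at each level:
Level 0: 16
Level 1: 8
Level 2: 4
Level 3: 2
Level 4: 1

The root is level 0 and the size-1 base case is level 4 (the tree spans levels 0 through 4, i.e. 5 levels counting the root), so the depth is the number of divisions: log_2(16) = 4

The recursion tree depth is log_2(16) = 4. At each level, the problem size is divided by 2, so it takes 4 divisions to reduce to a base case of size 1. The algorithm makes 3 recursive calls at each level.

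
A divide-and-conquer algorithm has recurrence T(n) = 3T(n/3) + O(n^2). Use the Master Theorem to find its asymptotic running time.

Master Theorem for T(n) = 3T(n/3) + O(n^2):

a = 3, b = 3, c = 2
log_b(a) = log_3(3) = 1.0000

Case 3: c = 2 > log_3(3) = 1.0000
T(n) = O(n^2) = O(n^2)

For T(n) = 3T(n/3) + O(n^2): log_3(3) = 1.0000. This is Case 3 of the Master Theorem (c > log_b(a), work dominated by root), giving O(n^2).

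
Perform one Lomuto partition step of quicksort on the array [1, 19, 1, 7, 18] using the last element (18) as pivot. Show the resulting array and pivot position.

Lomuto partition with pivot = 18:

Initial array: [1, 19, 1, 7, 18]

arr[0]=1 <= 18: swap with position 0, array becomes [1, 19, 1, 7, 18]
arr[1]=19 > 18: no swap
arr[2]=1 <= 18: swap with position 1, array becomes [1, 1, 19, 7, 18]
arr[3]=7 <= 18: swap with position 2, array becomes [1, 1, 7, 19, 18]

Place pivot at position 3: [1, 1, 7, 18, 19]
Pivot position: 3

After partitioning with pivot 18, the array becomes [1, 1, 7, 18, 19]. The pivot is placed at index 3. All elements to the left of the pivot are <= 18, and all elements to the right are > 18.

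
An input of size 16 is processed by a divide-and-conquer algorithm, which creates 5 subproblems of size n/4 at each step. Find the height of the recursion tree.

For divide and conquer with division factor 4:

Problem sizes at each level:
Level 0: 16
Level 1: 4
Level 2: 1

The root is level 0 and the size-1 base case is level 2 (the tree spans levels 0 through 2, i.e. 3 levels counting the root), so the depth is the number of divisions: log_4(16) = 2

The recursion tree depth is log_4(16) = 2. At each level, the problem size is divided by 4, so it takes 2 divisions to reduce to a base case of size 1. The algorithm makes 5 recursive calls at each level.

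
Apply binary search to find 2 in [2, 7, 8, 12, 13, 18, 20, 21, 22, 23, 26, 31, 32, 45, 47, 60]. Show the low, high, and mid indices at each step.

Binary search for 2 in [2, 7, 8, 12, 13, 18, 20, 21, 22, 23, 26, 31, 32, 45, 47, 60]:

lo=0, hi=15, mid=7, arr[mid]=21 -> 21 > 2, search left half
lo=0, hi=6, mid=3, arr[mid]=12 -> 12 > 2, search left half
lo=0, hi=2, mid=1, arr[mid]=7 -> 7 > 2, search left half
lo=0, hi=0, mid=0, arr[mid]=2 -> Found target at index 0!

Binary search finds 2 at index 0 after 4 comparisons. The search repeatedly halves the search space by comparing with the middle element.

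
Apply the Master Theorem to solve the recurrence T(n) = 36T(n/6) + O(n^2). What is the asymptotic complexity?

Master Theorem for T(n) = 36T(n/6) + O(n^2):

a = 36, b = 6, c = 2
log_b(a) = log_6(36) = 2.0000

Case 2: c = 2 = log_6(36) = 2.0000
T(n) = O(n^2 log n) = O(n^2 log n)

For T(n) = 36T(n/6) + O(n^2): log_6(36) = 2.0000. This is Case 2 of the Master Theorem (c = log_b(a), equal work at all levels), giving O(n^2 log n).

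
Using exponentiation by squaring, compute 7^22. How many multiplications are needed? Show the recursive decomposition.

Computing 7^22 by squaring (build up from 7^1; each line after the first costs one multiplication):

7^1 = 7
7^2 = (7^1)^2 = 7^2 = 49
7^4 = (7^2)^2 = 49^2 = 2401
7^5 = 7 * 7^4 = 7 * 2401 = 16807
7^10 = (7^5)^2 = 16807^2 = 282475249
7^11 = 7 * 7^10 = 7 * 282475249 = 1977326743
7^22 = (7^11)^2 = 1977326743^2 = 3909821048582988049

Result: 3909821048582988049
Multiplications needed: 6 (6 lines after 7^1)

7^22 = 3909821048582988049. Using exponentiation by squaring, this requires 6 multiplications. The key idea: if the exponent is even, square the half-power; if odd, multiply by the base once.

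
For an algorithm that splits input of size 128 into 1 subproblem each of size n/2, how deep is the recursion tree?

For divide and conquer with division factor 2:

Problem sizes at each level:
Level 0: 128
Level 1: 64
Level 2: 32
Level 3: 16
Level 4: 8
Level 5: 4
Level 6: 2
Level 7: 1

The root is level 0 and the size-1 base case is level 7 (the tree spans levels 0 through 7, i.e. 8 levels counting the root), so the depth is the number of divisions: log_2(128) = 7

The recursion tree depth is log_2(128) = 7. At each level, the problem size is divided by 2, so it takes 7 divisions to reduce to a base case of size 1. The algorithm makes 1 recursive call at each level.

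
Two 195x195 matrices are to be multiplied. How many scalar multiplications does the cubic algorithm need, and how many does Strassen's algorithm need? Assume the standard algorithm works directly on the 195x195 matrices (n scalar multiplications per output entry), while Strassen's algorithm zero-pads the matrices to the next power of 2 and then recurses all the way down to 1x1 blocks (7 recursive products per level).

Matrix multiplication for 195x195 matrices:

Strassen's algorithm requires power-of-2 dimensions. Pad 195x195 to 256x256 (next power of 2).

Standard algorithm: 195^3 = 7414875 multiplications
Strassen's algorithm: 7^(log2(256)) = 7^8 = 5764801 multiplications
Savings: 7414875 - 5764801 = 1650074 multiplications

Standard: 7414875 multiplications (195^3). Strassen: 5764801 multiplications (7^8, after padding to 256x256). Strassen reduces 8 recursive multiplications to 7 at each level.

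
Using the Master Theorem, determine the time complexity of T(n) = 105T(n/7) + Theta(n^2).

Master Theorem for T(n) = 105T(n/7) + O(n^2):

a = 105, b = 7, c = 2
log_b(a) = log_7(105) = 2.3917

Case 1: c = 2 < log_7(105) = 2.3917
T(n) = O(n^(log_7 105))

For T(n) = 105T(n/7) + O(n^2): log_7(105) = 2.3917. This is Case 1 of the Master Theorem (c < log_b(a), work dominated by leaves), giving O(n^(log_7 105)).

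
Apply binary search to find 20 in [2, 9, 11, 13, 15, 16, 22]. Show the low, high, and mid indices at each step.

Binary search for 20 in [2, 9, 11, 13, 15, 16, 22]:

lo=0, hi=6, mid=3, arr[mid]=13 -> 13 < 20, search right half
lo=4, hi=6, mid=5, arr[mid]=16 -> 16 < 20, search right half
lo=6, hi=6, mid=6, arr[mid]=22 -> 22 > 20, search left half
lo=6 > hi=5, target 20 not found

Binary search determines that 20 is not in the array after 3 comparisons. The search space was exhausted without finding the target.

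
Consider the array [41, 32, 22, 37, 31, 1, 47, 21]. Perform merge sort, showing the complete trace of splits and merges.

Merge sort trace:

Split: [41, 32, 22, 37, 31, 1, 47, 21] -> [41, 32, 22, 37] and [31, 1, 47, 21]
  Split: [41, 32, 22, 37] -> [41, 32] and [22, 37]
    Split: [41, 32] -> [41] and [32]
    Merge: [41] + [32] -> [32, 41]
    Split: [22, 37] -> [22] and [37]
    Merge: [22] + [37] -> [22, 37]
  Merge: [32, 41] + [22, 37] -> [22, 32, 37, 41]
  Split: [31, 1, 47, 21] -> [31, 1] and [47, 21]
    Split: [31, 1] -> [31] and [1]
    Merge: [31] + [1] -> [1, 31]
    Split: [47, 21] -> [47] and [21]
    Merge: [47] + [21] -> [21, 47]
  Merge: [1, 31] + [21, 47] -> [1, 21, 31, 47]
Merge: [22, 32, 37, 41] + [1, 21, 31, 47] -> [1, 21, 22, 31, 32, 37, 41, 47]

Final sorted array: [1, 21, 22, 31, 32, 37, 41, 47]

The merge sort proceeds by recursively splitting the array and merging sorted halves.
After all merges, the sorted array is [1, 21, 22, 31, 32, 37, 41, 47].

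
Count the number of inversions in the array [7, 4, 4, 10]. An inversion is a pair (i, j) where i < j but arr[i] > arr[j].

Finding inversions in [7, 4, 4, 10]:

(0, 1): arr[0]=7 > arr[1]=4
(0, 2): arr[0]=7 > arr[2]=4

Total inversions: 2

The array has 2 inversion(s): (0,1), (0,2). Each pair (i,j) satisfies i < j and arr[i] > arr[j].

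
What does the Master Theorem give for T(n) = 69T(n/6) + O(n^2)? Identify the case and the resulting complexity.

Master Theorem for T(n) = 69T(n/6) + O(n^2):

a = 69, b = 6, c = 2
log_b(a) = log_6(69) = 2.3631

Case 1: c = 2 < log_6(69) = 2.3631
T(n) = O(n^(log_6 69))

For T(n) = 69T(n/6) + O(n^2): log_6(69) = 2.3631. This is Case 1 of the Master Theorem (c < log_b(a), work dominated by leaves), giving O(n^(log_6 69)).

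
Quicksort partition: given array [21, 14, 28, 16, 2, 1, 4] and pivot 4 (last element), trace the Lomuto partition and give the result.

Lomuto partition with pivot = 4:

Initial array: [21, 14, 28, 16, 2, 1, 4]

arr[0]=21 > 4: no swap
arr[1]=14 > 4: no swap
arr[2]=28 > 4: no swap
arr[3]=16 > 4: no swap
arr[4]=2 <= 4: swap with position 0, array becomes [2, 14, 28, 16, 21, 1, 4]
arr[5]=1 <= 4: swap with position 1, array becomes [2, 1, 28, 16, 21, 14, 4]

Place pivot at position 2: [2, 1, 4, 16, 21, 14, 28]
Pivot position: 2

After partitioning with pivot 4, the array becomes [2, 1, 4, 16, 21, 14, 28]. The pivot is placed at index 2. All elements to the left of the pivot are <= 4, and all elements to the right are > 4.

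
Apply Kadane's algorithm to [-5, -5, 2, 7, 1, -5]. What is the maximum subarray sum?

Using Kadane's algorithm on [-5, -5, 2, 7, 1, -5]:

Scanning through the array:
Position 1 (value -5): max_ending_here = -5, max_so_far = -5
Position 2 (value 2): max_ending_here = 2, max_so_far = 2
Position 3 (value 7): max_ending_here = 9, max_so_far = 9
Position 4 (value 1): max_ending_here = 10, max_so_far = 10
Position 5 (value -5): max_ending_here = 5, max_so_far = 10

Maximum subarray: [2, 7, 1]
Maximum sum: 10

The maximum subarray is [2, 7, 1] with sum 10. This subarray runs from index 2 to index 4.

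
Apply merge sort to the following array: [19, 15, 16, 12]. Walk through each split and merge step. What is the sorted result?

Merge sort trace:

Split: [19, 15, 16, 12] -> [19, 15] and [16, 12]
  Split: [19, 15] -> [19] and [15]
  Merge: [19] + [15] -> [15, 19]
  Split: [16, 12] -> [16] and [12]
  Merge: [16] + [12] -> [12, 16]
Merge: [15, 19] + [12, 16] -> [12, 15, 16, 19]

Final sorted array: [12, 15, 16, 19]

The merge sort proceeds by recursively splitting the array and merging sorted halves.
After all merges, the sorted array is [12, 15, 16, 19].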